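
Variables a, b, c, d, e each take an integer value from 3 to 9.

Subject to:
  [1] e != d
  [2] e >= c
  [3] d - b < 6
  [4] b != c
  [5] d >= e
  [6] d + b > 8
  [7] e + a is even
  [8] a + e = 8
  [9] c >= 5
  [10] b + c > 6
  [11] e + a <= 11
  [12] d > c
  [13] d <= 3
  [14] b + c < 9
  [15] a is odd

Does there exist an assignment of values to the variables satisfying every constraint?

Unsatisfiable

From constraints 2 and 9: e ≥ c and c ≥ 5, so e ≥ 5. From constraints 5 and 13: e ≤ d and d ≤ 3, so e ≤ 3. But 3 < 5, so no value of e works.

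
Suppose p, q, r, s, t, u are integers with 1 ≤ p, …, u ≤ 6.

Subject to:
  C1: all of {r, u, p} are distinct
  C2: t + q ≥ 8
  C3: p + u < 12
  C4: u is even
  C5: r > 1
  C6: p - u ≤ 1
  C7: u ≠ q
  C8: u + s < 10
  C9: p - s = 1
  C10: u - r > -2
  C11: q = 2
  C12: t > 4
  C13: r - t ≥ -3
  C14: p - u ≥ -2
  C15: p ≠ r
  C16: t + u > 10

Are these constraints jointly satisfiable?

Satisfiable

Setting (p, q, r, s, t, u) = (4, 2, 5, 3, 6, 6) satisfies everything: constraint 2: t + q = 8; constraint 3: p + u = 10; constraint 6: p - u = -2, and the others follow.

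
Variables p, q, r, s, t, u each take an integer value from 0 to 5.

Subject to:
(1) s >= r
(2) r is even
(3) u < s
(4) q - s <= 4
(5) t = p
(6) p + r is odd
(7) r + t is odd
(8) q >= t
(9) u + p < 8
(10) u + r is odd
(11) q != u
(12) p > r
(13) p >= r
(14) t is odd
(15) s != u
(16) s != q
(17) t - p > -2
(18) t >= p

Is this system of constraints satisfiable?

Satisfiable

One satisfying assignment is p = 5, q = 5, r = 2, s = 4, t = 5, u = 1.
For the less obvious constraints — constraint 4: q - s = 1; constraint 9: u + p = 6; constraint 17: t - p = 0 — and the others hold by inspection.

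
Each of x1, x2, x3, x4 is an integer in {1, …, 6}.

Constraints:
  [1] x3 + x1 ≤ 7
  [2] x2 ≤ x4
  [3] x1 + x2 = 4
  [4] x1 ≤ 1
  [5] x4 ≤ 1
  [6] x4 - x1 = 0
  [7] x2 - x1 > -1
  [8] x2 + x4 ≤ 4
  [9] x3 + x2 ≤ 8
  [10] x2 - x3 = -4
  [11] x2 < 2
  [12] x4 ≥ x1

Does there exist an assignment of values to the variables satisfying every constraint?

Unsatisfiable

From constraint 4: x1 ≤ 1. From constraints 2 and 5: x2 ≤ x4 ≤ 1. Hence x1 + x2 ≤ 2. But constraint 3 requires x1 + x2 = 4, and 4 > 2. Contradiction.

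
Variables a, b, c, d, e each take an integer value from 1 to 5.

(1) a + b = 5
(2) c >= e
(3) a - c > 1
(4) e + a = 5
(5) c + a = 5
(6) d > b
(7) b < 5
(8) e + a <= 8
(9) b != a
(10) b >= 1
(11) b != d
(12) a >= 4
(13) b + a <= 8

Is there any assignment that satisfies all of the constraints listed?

Setting (a, b, c, d, e) = (4, 1, 1, 4, 1) satisfies everything: constraint 1: a + b = 5; constraint 3: a - c = 3, and the others follow.

Satisfiable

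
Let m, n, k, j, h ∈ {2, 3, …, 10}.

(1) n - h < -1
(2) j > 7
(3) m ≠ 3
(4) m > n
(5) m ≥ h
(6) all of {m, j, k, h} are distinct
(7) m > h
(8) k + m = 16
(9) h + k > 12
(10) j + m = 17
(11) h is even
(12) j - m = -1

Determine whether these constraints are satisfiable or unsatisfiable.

Satisfiable

Try m = 9, n = 4, k = 7, j = 8, h = 6.
Check constraint 1: n - h = -2; constraint 8: k + m = 16. The remaining constraints are straightforward to verify.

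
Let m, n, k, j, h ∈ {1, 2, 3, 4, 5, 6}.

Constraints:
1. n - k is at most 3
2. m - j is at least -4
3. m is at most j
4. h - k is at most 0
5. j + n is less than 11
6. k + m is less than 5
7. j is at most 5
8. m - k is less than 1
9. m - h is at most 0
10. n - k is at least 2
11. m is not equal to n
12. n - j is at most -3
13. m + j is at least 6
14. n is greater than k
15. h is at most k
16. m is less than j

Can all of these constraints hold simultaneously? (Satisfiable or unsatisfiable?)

Unsatisfiable

Constraints 2, 4, 9, 10, and 12 give j − n ≥ 3, n − k ≥ 2, k − h ≥ 0, h − m ≥ 0, m − j ≥ -4.
Adding all 5 inequalities: the left sides telescope to 0, and the right sides sum to 3 + 2 + 0 + 0 + (-4) = 1. So 0 ≥ 1, which is false.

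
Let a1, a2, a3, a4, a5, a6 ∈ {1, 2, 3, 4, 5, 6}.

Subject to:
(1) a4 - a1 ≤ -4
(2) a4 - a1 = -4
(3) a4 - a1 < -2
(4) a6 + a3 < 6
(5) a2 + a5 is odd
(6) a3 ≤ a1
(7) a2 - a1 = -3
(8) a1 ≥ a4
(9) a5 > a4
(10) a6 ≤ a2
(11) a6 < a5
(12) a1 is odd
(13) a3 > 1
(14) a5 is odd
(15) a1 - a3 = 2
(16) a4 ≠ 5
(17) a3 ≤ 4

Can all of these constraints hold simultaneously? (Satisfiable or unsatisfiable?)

Take a1 = 5, a2 = 2, a3 = 3, a4 = 1, a5 = 3, a6 = 2. Then constraint 1: a4 - a1 = -4; constraint 2: a4 - a1 = -4, and every other listed constraint is also met.

Satisfiable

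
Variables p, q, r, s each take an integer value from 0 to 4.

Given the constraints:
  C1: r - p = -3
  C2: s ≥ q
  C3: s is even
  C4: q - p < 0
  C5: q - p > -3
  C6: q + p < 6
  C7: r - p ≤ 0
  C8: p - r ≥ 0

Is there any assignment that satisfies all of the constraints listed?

Satisfiable

Try p = 3, q = 1, r = 0, s = 2.
Check constraint 1: r - p = -3; constraint 4: q - p = -2. The remaining constraints are straightforward to verify.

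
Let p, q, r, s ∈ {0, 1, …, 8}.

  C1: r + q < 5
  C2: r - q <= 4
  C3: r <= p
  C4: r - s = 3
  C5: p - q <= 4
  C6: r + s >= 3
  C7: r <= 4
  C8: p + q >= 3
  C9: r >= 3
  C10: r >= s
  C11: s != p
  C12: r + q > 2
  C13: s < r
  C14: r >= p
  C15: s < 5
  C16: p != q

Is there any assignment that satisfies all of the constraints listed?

Take p = 3, q = 1, r = 3, s = 0. Then constraint 1: r + q = 4; constraint 2: r - q = 2; constraint 4: r - s = 3, and every other listed constraint is also met.

Satisfiable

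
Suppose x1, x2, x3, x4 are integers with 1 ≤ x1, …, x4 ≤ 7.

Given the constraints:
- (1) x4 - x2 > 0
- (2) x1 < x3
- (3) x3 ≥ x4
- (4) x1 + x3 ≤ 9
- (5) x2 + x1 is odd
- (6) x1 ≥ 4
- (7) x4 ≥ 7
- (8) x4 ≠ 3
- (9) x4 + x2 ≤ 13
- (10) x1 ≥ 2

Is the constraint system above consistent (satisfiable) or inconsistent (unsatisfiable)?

Unsatisfiable

From constraint 6: x1 ≥ 4. From constraints 3 and 7: x3 ≥ x4 ≥ 7. Hence x1 + x3 ≥ 11. But constraint 4 requires x1 + x3 ≤ 9, and 9 < 11. Contradiction.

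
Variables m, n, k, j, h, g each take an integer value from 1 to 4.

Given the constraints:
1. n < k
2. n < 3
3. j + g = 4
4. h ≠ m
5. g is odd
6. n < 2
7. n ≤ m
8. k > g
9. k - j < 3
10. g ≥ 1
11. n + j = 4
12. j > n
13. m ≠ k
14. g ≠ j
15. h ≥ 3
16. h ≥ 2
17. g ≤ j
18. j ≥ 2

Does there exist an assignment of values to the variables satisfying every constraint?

The assignment m = 4, n = 1, k = 3, j = 3, h = 3, g = 1 works:
  constraint 3 holds since j + g = 4.
  constraint 9 holds since k - j = 0.
  constraint 11 holds since n + j = 4.
The rest check out directly.

Satisfiable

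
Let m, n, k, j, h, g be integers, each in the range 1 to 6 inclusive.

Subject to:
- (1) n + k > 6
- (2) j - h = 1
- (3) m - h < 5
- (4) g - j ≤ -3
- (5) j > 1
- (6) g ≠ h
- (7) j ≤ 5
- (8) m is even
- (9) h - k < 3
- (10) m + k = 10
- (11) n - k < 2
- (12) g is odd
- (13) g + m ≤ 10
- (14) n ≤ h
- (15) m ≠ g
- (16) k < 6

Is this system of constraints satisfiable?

One satisfying assignment is m = 6, n = 3, k = 4, j = 5, h = 4, g = 1.
For the less obvious constraints — constraint 1: n + k = 7; constraint 2: j - h = 1 — and the others hold by inspection.

Satisfiable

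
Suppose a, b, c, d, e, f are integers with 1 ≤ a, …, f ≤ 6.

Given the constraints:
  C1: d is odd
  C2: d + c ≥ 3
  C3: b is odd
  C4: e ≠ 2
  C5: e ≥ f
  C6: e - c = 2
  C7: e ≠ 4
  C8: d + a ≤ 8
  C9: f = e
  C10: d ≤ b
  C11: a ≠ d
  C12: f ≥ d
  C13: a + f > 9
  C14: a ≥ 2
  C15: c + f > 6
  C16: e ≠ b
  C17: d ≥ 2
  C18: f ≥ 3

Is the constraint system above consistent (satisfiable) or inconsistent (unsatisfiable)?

The assignment a = 5, b = 3, c = 3, d = 3, e = 5, f = 5 works:
  constraint 2 holds since d + c = 6.
  constraint 6 holds since e - c = 2.
The rest check out directly.

Satisfiable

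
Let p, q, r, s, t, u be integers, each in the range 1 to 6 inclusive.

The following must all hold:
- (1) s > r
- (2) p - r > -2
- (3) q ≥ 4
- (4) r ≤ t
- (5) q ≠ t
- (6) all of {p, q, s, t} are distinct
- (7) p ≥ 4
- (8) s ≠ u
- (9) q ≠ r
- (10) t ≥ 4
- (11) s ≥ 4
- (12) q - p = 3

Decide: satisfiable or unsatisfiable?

Constraints 3, 7, 10, and 11 confine each of p, q, s, t to the 3 values {4, …, 6} (the domain already gives each ≤ 6).
Constraint 6 requires all 4 of them to be distinct, but only 3 values are available — impossible by the pigeonhole principle.

Unsatisfiable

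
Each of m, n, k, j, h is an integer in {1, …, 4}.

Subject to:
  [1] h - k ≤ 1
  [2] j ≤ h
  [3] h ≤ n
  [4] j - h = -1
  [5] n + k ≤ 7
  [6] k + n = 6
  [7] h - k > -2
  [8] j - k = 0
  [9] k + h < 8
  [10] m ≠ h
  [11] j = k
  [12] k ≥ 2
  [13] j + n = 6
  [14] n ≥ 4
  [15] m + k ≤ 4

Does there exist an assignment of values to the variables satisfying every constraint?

Satisfiable

One satisfying assignment is m = 2, n = 4, k = 2, j = 2, h = 3.
For the less obvious constraints — constraint 1: h - k = 1; constraint 4: j - h = -1 — and the others hold by inspection.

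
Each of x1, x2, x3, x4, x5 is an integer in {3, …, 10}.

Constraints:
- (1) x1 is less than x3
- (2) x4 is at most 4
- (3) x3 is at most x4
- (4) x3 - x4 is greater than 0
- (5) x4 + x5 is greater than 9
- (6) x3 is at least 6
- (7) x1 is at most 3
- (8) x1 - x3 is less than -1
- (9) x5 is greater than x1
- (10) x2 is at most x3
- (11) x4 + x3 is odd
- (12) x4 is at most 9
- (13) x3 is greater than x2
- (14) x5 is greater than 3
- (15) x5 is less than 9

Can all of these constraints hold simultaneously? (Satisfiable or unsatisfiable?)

Unsatisfiable

From constraints 3 and 6: x4 ≥ x3 and x3 ≥ 6, so x4 ≥ 6. From constraint 2: x4 ≤ 4. But 4 < 6, so no value of x4 works.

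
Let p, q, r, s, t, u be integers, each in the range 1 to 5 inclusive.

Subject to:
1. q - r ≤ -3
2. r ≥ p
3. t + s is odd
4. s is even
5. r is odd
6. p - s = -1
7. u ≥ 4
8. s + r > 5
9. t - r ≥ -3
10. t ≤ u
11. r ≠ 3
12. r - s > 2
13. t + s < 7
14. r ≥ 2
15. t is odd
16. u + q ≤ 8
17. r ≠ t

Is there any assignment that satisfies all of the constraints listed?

Satisfiable

Setting (p, q, r, s, t, u) = (1, 1, 5, 2, 3, 5) satisfies everything: constraint 1: q - r = -4; constraint 6: p - s = -1; constraint 8: s + r = 7, and the others follow.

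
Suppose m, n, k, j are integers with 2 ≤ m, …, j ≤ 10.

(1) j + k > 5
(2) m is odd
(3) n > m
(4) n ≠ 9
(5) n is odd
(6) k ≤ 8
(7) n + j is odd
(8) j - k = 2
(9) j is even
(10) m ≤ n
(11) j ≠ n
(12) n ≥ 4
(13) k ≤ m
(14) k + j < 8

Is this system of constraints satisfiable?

Satisfiable

Take m = 3, n = 7, k = 2, j = 4. Then constraint 1: j + k = 6; constraint 8: j - k = 2; constraint 14: k + j = 6, and every other listed constraint is also met.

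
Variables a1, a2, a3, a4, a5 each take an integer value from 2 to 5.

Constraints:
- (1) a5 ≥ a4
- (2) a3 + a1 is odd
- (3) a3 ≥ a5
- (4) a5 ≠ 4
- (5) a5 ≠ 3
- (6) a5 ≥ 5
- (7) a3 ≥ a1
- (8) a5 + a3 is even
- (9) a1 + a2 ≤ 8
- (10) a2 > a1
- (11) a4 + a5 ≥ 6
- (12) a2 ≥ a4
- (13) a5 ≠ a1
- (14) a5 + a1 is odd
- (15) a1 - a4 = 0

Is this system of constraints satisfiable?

Setting (a1, a2, a3, a4, a5) = (2, 4, 5, 2, 5) satisfies everything: constraint 9: a1 + a2 = 6; constraint 11: a4 + a5 = 7; constraint 15: a1 - a4 = 0, and the others follow.

Satisfiable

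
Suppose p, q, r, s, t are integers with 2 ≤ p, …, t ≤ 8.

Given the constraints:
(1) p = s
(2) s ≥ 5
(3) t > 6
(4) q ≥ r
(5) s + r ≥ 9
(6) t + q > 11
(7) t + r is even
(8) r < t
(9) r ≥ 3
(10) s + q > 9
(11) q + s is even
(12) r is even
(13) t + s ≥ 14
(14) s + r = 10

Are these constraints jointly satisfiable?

Satisfiable

Try p = 6, q = 6, r = 4, s = 6, t = 8.
Check constraint 5: s + r = 10; constraint 6: t + q = 14. The remaining constraints are straightforward to verify.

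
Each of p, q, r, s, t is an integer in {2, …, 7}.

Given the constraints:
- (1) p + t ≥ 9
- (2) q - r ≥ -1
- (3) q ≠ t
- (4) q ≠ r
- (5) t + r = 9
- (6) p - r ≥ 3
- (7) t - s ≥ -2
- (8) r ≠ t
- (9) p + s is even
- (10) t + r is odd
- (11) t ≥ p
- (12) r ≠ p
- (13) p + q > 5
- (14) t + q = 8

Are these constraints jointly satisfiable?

Satisfiable

One satisfying assignment is p = 6, q = 2, r = 3, s = 6, t = 6.
For the less obvious constraints — constraint 1: p + t = 12; constraint 2: q - r = -1 — and the others hold by inspection.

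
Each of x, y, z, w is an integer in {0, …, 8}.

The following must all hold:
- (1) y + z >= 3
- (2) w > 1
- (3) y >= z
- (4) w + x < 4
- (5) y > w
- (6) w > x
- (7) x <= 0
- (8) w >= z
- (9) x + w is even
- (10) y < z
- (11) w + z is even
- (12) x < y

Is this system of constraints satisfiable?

Unsatisfiable

Constraints 5, 8, and 10 give z ≤ w, w < y, y < z. Chaining: z ≤ w < y < z, which forces z < z — impossible.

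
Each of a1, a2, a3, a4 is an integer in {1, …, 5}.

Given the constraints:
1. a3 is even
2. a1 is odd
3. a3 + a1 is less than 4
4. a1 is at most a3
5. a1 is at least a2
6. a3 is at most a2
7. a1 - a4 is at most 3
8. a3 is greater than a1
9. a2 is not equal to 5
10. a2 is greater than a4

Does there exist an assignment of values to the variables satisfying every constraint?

Constraints 5, 6, and 8 give a2 ≤ a1, a1 < a3, a3 ≤ a2. Chaining: a2 ≤ a1 < a3 ≤ a2, which forces a2 < a2 — impossible.

Unsatisfiable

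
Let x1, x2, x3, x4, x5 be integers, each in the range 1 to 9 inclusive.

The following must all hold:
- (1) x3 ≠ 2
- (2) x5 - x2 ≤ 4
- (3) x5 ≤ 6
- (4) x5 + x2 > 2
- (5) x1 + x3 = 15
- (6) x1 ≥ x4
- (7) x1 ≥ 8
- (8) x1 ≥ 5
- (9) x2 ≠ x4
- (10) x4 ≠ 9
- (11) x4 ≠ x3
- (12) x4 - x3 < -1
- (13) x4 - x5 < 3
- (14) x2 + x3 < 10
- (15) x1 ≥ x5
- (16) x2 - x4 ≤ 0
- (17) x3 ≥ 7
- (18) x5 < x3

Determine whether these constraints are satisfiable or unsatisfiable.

Satisfiable

Setting (x1, x2, x3, x4, x5) = (8, 1, 7, 4, 2) satisfies everything: constraint 2: x5 - x2 = 1; constraint 4: x5 + x2 = 3, and the others follow.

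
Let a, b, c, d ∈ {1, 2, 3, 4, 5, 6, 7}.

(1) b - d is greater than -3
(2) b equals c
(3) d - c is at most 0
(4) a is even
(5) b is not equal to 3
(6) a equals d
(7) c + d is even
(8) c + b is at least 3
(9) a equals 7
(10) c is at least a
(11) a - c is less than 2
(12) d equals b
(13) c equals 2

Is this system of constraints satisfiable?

Unsatisfiable

Constraint 9 fixes a = 7 and constraint 13 fixes c = 2. Constraints 2, 6, and 12 give a = d = b = c, so a = c. But 7 ≠ 2 — contradiction.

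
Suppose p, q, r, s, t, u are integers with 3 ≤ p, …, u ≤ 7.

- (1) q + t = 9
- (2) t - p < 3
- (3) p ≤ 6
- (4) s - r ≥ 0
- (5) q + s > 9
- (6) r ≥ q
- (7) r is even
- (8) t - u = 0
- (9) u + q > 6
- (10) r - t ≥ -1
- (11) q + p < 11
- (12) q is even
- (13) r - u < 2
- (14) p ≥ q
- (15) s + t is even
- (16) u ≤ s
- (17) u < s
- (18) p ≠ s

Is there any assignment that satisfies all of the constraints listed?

Satisfiable

Try p = 5, q = 4, r = 6, s = 7, t = 5, u = 5.
Check constraint 1: q + t = 9; constraint 2: t - p = 0. The remaining constraints are straightforward to verify.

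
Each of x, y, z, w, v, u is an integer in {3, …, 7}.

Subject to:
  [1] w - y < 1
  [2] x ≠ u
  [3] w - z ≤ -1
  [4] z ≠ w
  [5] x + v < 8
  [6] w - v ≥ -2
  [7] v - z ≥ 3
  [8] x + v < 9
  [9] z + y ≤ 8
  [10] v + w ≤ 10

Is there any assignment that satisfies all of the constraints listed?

Unsatisfiable

Constraints 3, 6, and 7 give w − v ≥ -2, v − z ≥ 3, z − w ≥ 1.
Adding all 3 inequalities: the left sides telescope to 0, and the right sides sum to (-2) + 3 + 1 = 2. So 0 ≥ 2, which is false.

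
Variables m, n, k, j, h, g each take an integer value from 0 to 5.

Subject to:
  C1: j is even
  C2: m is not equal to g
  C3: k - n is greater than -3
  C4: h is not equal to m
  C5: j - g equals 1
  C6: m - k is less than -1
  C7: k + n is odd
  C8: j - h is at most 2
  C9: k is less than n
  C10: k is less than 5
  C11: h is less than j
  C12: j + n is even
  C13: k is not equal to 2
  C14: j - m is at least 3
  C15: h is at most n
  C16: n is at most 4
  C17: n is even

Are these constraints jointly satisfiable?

Setting (m, n, k, j, h, g) = (0, 4, 3, 4, 2, 3) satisfies everything: constraint 3: k - n = -1; constraint 5: j - g = 1; constraint 6: m - k = -3, and the others follow.

Satisfiable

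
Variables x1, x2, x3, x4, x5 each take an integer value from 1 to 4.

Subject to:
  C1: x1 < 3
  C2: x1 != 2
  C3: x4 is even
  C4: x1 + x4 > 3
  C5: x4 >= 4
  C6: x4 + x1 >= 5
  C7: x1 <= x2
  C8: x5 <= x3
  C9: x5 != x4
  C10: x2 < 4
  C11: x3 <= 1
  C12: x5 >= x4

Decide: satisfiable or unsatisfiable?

From constraints 5 and 12: x5 ≥ x4 and x4 ≥ 4, so x5 ≥ 4. From constraints 8 and 11: x5 ≤ x3 and x3 ≤ 1, so x5 ≤ 1. But 1 < 4, so no value of x5 works.

Unsatisfiable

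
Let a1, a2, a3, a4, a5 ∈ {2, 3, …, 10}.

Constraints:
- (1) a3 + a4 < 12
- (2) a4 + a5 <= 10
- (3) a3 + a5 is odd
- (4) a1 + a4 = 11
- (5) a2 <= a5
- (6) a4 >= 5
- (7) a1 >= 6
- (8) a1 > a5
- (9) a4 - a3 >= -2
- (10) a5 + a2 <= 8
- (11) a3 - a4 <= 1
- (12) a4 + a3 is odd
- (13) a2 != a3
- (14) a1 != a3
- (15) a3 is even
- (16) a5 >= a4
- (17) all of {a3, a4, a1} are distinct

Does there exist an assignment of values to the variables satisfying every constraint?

Take a1 = 6, a2 = 3, a3 = 4, a4 = 5, a5 = 5. Then constraint 1: a3 + a4 = 9; constraint 2: a4 + a5 = 10, and every other listed constraint is also met.

Satisfiable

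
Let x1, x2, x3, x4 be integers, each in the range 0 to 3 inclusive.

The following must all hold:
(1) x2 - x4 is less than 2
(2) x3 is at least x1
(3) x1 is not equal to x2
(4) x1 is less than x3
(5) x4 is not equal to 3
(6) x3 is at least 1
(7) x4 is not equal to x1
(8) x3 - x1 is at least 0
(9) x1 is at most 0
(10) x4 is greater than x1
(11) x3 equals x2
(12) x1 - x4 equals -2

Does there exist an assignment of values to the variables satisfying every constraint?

Satisfiable

Try x1 = 0, x2 = 2, x3 = 2, x4 = 2.
Check constraint 1: x2 - x4 = 0; constraint 8: x3 - x1 = 2; constraint 12: x1 - x4 = -2. The remaining constraints are straightforward to verify.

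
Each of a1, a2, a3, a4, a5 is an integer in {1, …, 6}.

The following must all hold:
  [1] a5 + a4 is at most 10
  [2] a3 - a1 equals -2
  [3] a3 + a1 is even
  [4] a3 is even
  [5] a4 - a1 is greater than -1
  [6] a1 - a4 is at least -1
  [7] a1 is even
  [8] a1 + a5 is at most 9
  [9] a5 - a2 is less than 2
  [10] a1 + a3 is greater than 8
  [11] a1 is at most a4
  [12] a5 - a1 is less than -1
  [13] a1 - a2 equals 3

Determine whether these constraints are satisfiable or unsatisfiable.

Satisfiable

Try a1 = 6, a2 = 3, a3 = 4, a4 = 6, a5 = 2.
Check constraint 1: a5 + a4 = 8; constraint 2: a3 - a1 = -2; constraint 5: a4 - a1 = 0. The remaining constraints are straightforward to verify.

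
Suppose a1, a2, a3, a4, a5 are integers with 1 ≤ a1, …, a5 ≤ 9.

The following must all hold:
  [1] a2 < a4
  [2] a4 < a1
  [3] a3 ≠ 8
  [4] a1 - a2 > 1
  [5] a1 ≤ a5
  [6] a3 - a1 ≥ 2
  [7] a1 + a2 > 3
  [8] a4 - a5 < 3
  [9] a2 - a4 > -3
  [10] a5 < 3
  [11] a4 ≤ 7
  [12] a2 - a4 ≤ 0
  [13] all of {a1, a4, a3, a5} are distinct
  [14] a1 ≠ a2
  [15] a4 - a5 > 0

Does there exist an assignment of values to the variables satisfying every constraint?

Unsatisfiable

Constraints 2, 5, and 15 give a5 < a4, a4 < a1, a1 ≤ a5. Chaining: a5 < a4 < a1 ≤ a5, which forces a5 < a5 — impossible.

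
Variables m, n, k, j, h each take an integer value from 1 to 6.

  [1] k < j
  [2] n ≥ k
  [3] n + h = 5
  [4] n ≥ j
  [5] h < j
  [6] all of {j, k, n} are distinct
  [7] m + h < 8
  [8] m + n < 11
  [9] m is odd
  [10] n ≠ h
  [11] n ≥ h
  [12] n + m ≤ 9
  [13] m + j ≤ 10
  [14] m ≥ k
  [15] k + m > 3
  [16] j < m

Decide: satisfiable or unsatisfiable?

Satisfiable

One satisfying assignment is m = 5, n = 4, k = 1, j = 3, h = 1.
For the less obvious constraints — constraint 3: n + h = 5; constraint 7: m + h = 6 — and the others hold by inspection.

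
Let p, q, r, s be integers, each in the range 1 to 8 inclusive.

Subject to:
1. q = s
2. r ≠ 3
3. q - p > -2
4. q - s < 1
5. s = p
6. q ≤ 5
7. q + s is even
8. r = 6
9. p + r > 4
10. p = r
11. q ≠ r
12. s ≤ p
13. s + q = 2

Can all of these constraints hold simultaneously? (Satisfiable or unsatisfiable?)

Unsatisfiable

From constraints 1, 5, and 10, q = s = p = r, so q = r. But constraint 11 says q ≠ r. Contradiction.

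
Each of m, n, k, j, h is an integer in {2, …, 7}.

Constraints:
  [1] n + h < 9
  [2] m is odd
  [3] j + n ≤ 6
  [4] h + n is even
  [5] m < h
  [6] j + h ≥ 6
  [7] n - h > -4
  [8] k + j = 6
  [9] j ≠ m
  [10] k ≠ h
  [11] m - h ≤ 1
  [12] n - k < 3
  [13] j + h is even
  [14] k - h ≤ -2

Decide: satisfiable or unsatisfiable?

One satisfying assignment is m = 3, n = 2, k = 2, j = 4, h = 4.
For the less obvious constraints — constraint 1: n + h = 6; constraint 3: j + n = 6; constraint 6: j + h = 8 — and the others hold by inspection.

Satisfiable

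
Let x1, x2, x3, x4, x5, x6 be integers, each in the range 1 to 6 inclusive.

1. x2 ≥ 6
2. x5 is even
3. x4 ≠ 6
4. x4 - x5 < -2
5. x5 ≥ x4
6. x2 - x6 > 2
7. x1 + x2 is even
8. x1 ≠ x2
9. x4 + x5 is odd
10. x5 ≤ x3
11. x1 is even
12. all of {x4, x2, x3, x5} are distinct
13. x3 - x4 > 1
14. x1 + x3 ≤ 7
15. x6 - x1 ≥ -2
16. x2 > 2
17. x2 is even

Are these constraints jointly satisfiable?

Satisfiable

Setting (x1, x2, x3, x4, x5, x6) = (2, 6, 5, 1, 4, 1) satisfies everything: constraint 4: x4 - x5 = -3; constraint 6: x2 - x6 = 5; constraint 13: x3 - x4 = 4, and the others follow.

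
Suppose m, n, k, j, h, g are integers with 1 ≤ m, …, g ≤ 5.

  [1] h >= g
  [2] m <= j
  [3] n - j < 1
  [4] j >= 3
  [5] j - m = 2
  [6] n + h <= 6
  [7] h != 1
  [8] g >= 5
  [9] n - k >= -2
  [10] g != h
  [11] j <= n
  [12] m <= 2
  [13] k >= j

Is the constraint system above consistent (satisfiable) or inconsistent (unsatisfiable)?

From constraints 4 and 11: n ≥ j ≥ 3. From constraints 1 and 8: h ≥ g ≥ 5. Hence n + h ≥ 8. But constraint 6 requires n + h ≤ 6, and 6 < 8. Contradiction.

Unsatisfiable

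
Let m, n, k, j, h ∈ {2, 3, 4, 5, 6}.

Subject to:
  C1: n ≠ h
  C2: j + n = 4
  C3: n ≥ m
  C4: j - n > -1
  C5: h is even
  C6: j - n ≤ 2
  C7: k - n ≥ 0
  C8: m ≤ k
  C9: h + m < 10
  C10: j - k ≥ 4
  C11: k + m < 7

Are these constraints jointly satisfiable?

Constraints 6, 7, and 10 give k − n ≥ 0, n − j ≥ -2, j − k ≥ 4.
Adding all 3 inequalities: the left sides telescope to 0, and the right sides sum to 0 + (-2) + 4 = 2. So 0 ≥ 2, which is false.

Unsatisfiable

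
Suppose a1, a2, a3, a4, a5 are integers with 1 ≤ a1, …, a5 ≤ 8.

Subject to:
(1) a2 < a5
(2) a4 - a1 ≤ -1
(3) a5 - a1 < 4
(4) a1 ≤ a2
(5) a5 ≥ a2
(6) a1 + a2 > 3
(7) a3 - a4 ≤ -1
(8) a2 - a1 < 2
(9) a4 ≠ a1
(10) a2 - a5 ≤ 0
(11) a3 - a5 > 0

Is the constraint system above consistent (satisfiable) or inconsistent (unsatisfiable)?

Constraints 2, 4, 5, 7, and 11 give a4 < a1, a1 ≤ a2, a2 ≤ a5, a5 < a3, a3 < a4. Chaining: a4 < a1 ≤ a2 ≤ a5 < a3 < a4, which forces a4 < a4 — impossible.

Unsatisfiable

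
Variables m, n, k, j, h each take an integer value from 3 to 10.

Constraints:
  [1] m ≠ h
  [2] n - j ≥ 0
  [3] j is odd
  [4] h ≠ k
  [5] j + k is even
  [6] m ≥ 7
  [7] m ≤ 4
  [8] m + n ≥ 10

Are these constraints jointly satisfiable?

Unsatisfiable

From constraint 6: m ≥ 7. From constraint 7: m ≤ 4. But 4 < 7, so no value of m works.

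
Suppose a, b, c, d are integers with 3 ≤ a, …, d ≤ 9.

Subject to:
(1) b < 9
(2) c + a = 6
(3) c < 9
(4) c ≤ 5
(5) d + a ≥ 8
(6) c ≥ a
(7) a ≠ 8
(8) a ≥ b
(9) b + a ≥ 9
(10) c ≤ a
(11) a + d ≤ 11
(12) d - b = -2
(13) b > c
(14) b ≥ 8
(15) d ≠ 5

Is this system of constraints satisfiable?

From constraints 8 and 14: a ≥ b and b ≥ 8, so a ≥ 8. From constraints 4 and 6: a ≤ c and c ≤ 5, so a ≤ 5. But 5 < 8, so no value of a works.

Unsatisfiable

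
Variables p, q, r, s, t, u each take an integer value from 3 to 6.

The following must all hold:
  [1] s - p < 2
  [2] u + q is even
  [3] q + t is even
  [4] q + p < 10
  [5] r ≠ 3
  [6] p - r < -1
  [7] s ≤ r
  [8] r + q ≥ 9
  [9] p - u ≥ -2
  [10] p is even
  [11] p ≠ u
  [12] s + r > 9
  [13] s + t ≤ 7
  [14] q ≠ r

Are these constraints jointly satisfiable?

Satisfiable

Take p = 4, q = 3, r = 6, s = 4, t = 3, u = 3. Then constraint 1: s - p = 0; constraint 4: q + p = 7; constraint 6: p - r = -2, and every other listed constraint is also met.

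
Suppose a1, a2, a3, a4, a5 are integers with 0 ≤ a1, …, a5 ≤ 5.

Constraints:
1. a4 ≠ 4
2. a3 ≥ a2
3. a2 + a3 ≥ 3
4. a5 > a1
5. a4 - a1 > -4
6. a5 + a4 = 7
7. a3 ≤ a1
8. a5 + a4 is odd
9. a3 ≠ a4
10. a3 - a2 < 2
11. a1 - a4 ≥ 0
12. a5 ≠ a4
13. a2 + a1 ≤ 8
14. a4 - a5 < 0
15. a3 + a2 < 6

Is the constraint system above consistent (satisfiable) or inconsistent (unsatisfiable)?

Satisfiable

Try a1 = 3, a2 = 2, a3 = 3, a4 = 2, a5 = 5.
Check constraint 3: a2 + a3 = 5; constraint 5: a4 - a1 = -1; constraint 6: a5 + a4 = 7. The remaining constraints are straightforward to verify.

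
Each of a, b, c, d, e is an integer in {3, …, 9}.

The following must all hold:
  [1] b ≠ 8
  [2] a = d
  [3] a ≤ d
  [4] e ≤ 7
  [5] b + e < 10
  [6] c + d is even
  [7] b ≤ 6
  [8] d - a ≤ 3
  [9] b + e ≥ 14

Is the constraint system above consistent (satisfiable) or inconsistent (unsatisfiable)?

From constraint 7: b ≤ 6. From constraint 4: e ≤ 7. Hence b + e ≤ 13. But constraint 9 requires b + e ≥ 14, and 14 > 13. Contradiction.

Unsatisfiable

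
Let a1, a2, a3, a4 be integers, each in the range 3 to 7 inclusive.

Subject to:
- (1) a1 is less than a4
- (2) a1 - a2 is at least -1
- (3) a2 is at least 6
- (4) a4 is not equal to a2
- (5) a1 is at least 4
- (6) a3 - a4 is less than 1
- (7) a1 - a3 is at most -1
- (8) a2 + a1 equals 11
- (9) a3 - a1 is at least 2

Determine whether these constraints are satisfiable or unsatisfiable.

Satisfiable

Try a1 = 5, a2 = 6, a3 = 7, a4 = 7.
Check constraint 2: a1 - a2 = -1; constraint 6: a3 - a4 = 0. The remaining constraints are straightforward to verify.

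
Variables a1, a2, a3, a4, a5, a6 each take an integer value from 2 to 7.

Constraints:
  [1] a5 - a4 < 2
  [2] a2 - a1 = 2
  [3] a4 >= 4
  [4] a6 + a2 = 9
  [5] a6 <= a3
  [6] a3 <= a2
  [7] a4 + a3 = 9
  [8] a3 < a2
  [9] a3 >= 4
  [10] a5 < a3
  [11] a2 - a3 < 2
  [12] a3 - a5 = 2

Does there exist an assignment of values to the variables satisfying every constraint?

Satisfiable

Setting (a1, a2, a3, a4, a5, a6) = (4, 6, 5, 4, 3, 3) satisfies everything: constraint 1: a5 - a4 = -1; constraint 2: a2 - a1 = 2; constraint 4: a6 + a2 = 9, and the others follow.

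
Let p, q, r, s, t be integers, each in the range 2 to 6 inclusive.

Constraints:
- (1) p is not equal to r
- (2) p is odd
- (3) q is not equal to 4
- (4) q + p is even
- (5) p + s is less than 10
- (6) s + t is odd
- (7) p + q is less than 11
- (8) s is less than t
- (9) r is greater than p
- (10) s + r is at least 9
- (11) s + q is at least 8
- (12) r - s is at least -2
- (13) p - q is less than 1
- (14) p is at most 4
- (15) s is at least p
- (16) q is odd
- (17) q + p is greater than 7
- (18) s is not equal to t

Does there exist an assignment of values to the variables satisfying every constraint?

One satisfying assignment is p = 3, q = 5, r = 5, s = 5, t = 6.
For the less obvious constraints — constraint 5: p + s = 8; constraint 7: p + q = 8 — and the others hold by inspection.

Satisfiable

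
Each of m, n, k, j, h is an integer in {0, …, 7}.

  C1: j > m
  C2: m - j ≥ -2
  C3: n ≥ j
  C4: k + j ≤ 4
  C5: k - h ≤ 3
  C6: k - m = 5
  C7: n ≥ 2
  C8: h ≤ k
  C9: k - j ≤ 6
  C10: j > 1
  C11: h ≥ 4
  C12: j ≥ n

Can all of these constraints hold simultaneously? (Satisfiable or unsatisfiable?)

Unsatisfiable

From constraints 8 and 11: k ≥ h ≥ 4. From constraints 7 and 12: j ≥ n ≥ 2. Hence k + j ≥ 6. But constraint 4 requires k + j ≤ 4, and 4 < 6. Contradiction.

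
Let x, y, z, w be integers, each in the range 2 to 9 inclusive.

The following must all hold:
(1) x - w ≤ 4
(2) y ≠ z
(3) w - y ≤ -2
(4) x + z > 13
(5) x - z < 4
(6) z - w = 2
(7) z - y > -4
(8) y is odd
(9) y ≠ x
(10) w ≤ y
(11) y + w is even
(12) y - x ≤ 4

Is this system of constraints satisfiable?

Satisfiable

Setting (x, y, z, w) = (8, 9, 7, 5) satisfies everything: constraint 1: x - w = 3; constraint 3: w - y = -4, and the others follow.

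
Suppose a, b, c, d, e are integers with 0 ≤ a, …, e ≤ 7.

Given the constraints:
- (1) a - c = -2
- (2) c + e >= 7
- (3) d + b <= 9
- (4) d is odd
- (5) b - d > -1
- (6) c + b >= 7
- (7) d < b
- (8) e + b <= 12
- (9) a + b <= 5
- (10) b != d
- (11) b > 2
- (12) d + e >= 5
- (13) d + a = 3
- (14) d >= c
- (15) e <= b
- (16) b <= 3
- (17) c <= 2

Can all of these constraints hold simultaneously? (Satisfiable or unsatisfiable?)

Unsatisfiable

From constraint 17: c ≤ 2. From constraints 15 and 16: e ≤ b ≤ 3. Hence c + e ≤ 5. But constraint 2 requires c + e ≥ 7, and 7 > 5. Contradiction.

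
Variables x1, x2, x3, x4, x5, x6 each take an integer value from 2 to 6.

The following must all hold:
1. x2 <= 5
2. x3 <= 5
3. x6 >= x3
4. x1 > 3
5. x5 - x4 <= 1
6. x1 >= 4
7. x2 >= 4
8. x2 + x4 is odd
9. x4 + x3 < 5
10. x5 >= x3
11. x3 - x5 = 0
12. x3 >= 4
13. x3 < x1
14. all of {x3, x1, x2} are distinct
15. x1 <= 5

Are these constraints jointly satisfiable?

Constraints 1, 2, 6, 7, 12, and 15 confine each of x3, x1, x2 to the 2 values {4, 5}.
Constraint 14 requires all 3 of them to be distinct, but only 2 values are available — impossible by the pigeonhole principle.

Unsatisfiable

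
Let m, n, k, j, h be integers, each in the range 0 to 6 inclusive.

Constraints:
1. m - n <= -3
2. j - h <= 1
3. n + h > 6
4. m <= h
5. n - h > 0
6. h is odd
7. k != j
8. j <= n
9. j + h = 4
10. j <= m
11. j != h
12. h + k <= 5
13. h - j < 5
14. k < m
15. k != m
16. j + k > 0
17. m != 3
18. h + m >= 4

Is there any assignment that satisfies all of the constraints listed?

Satisfiable

One satisfying assignment is m = 1, n = 5, k = 0, j = 1, h = 3.
For the less obvious constraints — constraint 1: m - n = -4; constraint 2: j - h = -2; constraint 3: n + h = 8 — and the others hold by inspection.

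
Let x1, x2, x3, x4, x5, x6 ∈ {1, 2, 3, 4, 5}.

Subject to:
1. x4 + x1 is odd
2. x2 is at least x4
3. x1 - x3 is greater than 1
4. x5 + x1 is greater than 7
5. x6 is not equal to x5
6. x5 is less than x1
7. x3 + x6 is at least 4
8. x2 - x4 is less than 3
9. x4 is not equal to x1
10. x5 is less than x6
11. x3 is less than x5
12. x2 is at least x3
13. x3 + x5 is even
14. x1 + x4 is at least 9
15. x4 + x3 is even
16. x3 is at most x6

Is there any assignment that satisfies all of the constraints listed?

One satisfying assignment is x1 = 5, x2 = 4, x3 = 2, x4 = 4, x5 = 4, x6 = 5.
For the less obvious constraints — constraint 3: x1 - x3 = 3; constraint 4: x5 + x1 = 9 — and the others hold by inspection.

Satisfiable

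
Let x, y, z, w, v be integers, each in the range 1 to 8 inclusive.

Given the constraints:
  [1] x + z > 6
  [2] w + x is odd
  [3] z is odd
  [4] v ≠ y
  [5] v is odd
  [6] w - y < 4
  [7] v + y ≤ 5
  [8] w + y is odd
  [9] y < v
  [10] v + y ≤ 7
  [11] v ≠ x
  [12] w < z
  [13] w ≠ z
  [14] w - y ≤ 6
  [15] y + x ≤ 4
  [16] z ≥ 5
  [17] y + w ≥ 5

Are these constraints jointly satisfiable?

Satisfiable

Take x = 1, y = 1, z = 7, w = 4, v = 3. Then constraint 1: x + z = 8; constraint 6: w - y = 3; constraint 7: v + y = 4, and every other listed constraint is also met.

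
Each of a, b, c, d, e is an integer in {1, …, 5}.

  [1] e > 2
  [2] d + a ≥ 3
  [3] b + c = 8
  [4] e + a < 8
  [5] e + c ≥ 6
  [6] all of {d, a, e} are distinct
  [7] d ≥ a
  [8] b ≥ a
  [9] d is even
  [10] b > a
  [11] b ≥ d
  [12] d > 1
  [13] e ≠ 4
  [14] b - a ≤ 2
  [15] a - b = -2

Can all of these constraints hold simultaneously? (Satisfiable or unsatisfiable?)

Setting (a, b, c, d, e) = (2, 4, 4, 4, 3) satisfies everything: constraint 2: d + a = 6; constraint 3: b + c = 8; constraint 4: e + a = 5, and the others follow.

Satisfiable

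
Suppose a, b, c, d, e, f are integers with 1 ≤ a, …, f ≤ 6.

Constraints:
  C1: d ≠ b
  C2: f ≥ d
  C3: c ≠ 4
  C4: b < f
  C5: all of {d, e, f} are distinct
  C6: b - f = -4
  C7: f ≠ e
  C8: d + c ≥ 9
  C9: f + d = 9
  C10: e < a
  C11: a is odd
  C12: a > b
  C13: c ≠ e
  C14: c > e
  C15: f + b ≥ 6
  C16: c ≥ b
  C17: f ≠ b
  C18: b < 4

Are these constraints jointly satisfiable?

Satisfiable

The assignment a = 3, b = 2, c = 6, d = 3, e = 1, f = 6 works:
  constraint 6 holds since b - f = -4.
  constraint 8 holds since d + c = 9.
The rest check out directly.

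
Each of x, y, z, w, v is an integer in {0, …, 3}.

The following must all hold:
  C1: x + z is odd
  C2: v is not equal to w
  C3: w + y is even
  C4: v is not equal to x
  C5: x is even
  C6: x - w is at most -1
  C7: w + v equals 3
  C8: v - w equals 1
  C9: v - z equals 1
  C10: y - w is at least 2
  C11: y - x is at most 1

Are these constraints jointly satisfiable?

Unsatisfiable

Constraints 6, 10, and 11 give w − x ≥ 1, x − y ≥ -1, y − w ≥ 2.
Adding all 3 inequalities: the left sides telescope to 0, and the right sides sum to 1 + (-1) + 2 = 2. So 0 ≥ 2, which is false.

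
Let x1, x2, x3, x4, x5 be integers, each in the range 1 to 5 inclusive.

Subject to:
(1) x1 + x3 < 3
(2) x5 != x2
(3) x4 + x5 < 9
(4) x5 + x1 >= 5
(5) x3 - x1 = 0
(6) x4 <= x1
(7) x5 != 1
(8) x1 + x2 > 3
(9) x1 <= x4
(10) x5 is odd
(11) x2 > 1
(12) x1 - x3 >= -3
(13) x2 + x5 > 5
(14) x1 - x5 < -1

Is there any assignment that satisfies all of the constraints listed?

Satisfiable

The assignment x1 = 1, x2 = 3, x3 = 1, x4 = 1, x5 = 5 works:
  constraint 1 holds since x1 + x3 = 2.
  constraint 3 holds since x4 + x5 = 6.
  constraint 4 holds since x5 + x1 = 6.
The rest check out directly.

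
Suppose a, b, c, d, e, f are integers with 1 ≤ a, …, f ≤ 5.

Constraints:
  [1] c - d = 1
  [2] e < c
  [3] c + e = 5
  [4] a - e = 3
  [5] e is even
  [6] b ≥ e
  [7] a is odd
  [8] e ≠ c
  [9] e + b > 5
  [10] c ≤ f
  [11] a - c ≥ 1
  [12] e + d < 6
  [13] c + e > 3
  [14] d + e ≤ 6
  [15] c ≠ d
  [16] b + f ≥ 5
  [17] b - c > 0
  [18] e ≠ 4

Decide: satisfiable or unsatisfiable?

Try a = 5, b = 5, c = 3, d = 2, e = 2, f = 3.
Check constraint 1: c - d = 1; constraint 3: c + e = 5. The remaining constraints are straightforward to verify.

Satisfiable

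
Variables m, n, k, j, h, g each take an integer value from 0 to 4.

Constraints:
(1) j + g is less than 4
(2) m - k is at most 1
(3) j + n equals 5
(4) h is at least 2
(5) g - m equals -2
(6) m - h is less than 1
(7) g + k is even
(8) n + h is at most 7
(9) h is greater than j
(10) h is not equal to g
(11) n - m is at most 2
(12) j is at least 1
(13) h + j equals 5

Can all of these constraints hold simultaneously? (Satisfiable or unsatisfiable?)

Satisfiable

Try m = 3, n = 3, k = 3, j = 2, h = 3, g = 1.
Check constraint 1: j + g = 3; constraint 2: m - k = 0. The remaining constraints are straightforward to verify.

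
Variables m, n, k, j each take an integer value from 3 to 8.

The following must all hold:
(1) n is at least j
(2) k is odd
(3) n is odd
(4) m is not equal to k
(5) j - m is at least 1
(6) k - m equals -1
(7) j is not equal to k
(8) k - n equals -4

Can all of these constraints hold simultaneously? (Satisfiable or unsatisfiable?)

Satisfiable

The assignment m = 4, n = 7, k = 3, j = 7 works:
  constraint 5 holds since j - m = 3.
  constraint 6 holds since k - m = -1.
  constraint 8 holds since k - n = -4.
The rest check out directly.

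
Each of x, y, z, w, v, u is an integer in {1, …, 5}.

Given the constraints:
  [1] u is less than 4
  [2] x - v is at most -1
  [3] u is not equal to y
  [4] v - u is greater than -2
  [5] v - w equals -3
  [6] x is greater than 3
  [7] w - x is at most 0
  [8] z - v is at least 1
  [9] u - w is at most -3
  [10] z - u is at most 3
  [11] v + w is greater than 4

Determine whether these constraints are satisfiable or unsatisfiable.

Constraints 2, 7, 8, 9, and 10 give v − x ≥ 1, x − w ≥ 0, w − u ≥ 3, u − z ≥ -3, z − v ≥ 1.
Adding all 5 inequalities: the left sides telescope to 0, and the right sides sum to 1 + 0 + 3 + (-3) + 1 = 2. So 0 ≥ 2, which is false.

Unsatisfiable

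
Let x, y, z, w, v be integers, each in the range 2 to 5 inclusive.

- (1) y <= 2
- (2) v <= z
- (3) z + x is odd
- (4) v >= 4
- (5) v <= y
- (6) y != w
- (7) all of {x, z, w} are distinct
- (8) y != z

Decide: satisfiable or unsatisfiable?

Unsatisfiable

From constraint 4: v ≥ 4. From constraints 1 and 5: v ≤ y and y ≤ 2, so v ≤ 2. But 2 < 4, so no value of v works.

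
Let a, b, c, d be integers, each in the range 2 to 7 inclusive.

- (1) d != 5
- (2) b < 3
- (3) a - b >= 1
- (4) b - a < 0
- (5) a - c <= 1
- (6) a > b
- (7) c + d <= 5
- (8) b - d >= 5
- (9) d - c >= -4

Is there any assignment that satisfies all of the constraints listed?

Constraints 3, 5, 8, and 9 give d − c ≥ -4, c − a ≥ -1, a − b ≥ 1, b − d ≥ 5.
Adding all 4 inequalities: the left sides telescope to 0, and the right sides sum to (-4) + (-1) + 1 + 5 = 1. So 0 ≥ 1, which is false.

Unsatisfiable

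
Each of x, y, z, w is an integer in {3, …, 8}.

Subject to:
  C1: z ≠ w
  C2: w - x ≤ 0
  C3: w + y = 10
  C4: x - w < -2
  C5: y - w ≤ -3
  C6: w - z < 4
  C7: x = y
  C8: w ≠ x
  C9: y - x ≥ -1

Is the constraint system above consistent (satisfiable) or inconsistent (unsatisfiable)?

Constraints 2, 5, and 9 give x − w ≥ 0, w − y ≥ 3, y − x ≥ -1.
Adding all 3 inequalities: the left sides telescope to 0, and the right sides sum to 0 + 3 + (-1) = 2. So 0 ≥ 2, which is false.

Unsatisfiable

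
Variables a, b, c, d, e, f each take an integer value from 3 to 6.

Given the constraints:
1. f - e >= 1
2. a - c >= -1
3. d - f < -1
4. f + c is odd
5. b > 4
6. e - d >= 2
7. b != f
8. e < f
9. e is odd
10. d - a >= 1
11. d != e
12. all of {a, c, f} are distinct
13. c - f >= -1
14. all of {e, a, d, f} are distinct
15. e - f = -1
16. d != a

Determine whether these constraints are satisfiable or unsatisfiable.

Unsatisfiable

Constraints 1, 2, 6, 10, and 13 give a − c ≥ -1, c − f ≥ -1, f − e ≥ 1, e − d ≥ 2, d − a ≥ 1.
Adding all 5 inequalities: the left sides telescope to 0, and the right sides sum to (-1) + (-1) + 1 + 2 + 1 = 2. So 0 ≥ 2, which is false.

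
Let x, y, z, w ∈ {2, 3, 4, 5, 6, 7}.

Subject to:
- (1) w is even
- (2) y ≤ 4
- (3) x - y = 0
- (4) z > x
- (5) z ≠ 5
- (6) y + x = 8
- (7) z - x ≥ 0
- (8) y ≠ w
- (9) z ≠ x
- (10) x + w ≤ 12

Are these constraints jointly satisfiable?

Satisfiable

The assignment x = 4, y = 4, z = 6, w = 6 works:
  constraint 3 holds since x - y = 0.
  constraint 6 holds since y + x = 8.
The rest check out directly.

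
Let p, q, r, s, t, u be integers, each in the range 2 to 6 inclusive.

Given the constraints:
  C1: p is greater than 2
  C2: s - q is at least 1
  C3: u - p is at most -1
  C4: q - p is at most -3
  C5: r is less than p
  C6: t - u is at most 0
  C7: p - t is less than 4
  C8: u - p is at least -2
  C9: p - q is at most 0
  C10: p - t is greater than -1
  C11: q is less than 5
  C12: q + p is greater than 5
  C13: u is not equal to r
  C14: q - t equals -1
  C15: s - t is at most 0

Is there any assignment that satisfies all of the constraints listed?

Constraints 2, 3, 6, 9, and 15 give s − q ≥ 1, q − p ≥ 0, p − u ≥ 1, u − t ≥ 0, t − s ≥ 0.
Adding all 5 inequalities: the left sides telescope to 0, and the right sides sum to 1 + 0 + 1 + 0 + 0 = 2. So 0 ≥ 2, which is false.

Unsatisfiable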